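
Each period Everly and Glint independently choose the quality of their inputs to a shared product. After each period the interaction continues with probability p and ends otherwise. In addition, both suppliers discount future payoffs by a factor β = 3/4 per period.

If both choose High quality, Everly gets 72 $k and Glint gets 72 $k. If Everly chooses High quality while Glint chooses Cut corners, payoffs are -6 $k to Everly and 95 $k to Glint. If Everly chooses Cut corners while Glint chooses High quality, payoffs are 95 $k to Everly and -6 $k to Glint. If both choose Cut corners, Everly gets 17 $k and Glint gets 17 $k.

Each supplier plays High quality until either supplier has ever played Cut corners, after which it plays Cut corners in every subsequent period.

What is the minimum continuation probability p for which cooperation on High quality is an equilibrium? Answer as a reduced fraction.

46/117

With continuation probability p and discount β, the effective per-period discount factor is βp.
Grim-trigger IC: βp ≥ (95−72)/(95−17) = 23/78.
So p ≥ (23/78)/(3/4) = 46/117.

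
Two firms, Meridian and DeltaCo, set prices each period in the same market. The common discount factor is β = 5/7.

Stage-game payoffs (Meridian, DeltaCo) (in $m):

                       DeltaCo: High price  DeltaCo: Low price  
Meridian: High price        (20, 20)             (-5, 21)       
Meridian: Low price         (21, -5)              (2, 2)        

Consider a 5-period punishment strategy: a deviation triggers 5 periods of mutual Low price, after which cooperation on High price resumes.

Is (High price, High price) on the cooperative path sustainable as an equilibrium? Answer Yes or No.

Comparing payoff streams over the 6 periods until play realigns: cooperate → 20(1+β+…+β^5); deviate → 21 + 2(β+…+β^5).
Cooperation is sustained iff (20−2)(β+…+β^5) ≥ 21−20.
β+…+β^5 = 5/7·(1−(5/7)^5)/(1−5/7) = 2.0352, and (21−20)/(20−2) = 0.0556.
2.0352 ≥ 0.0556, so cooperation is sustainable.

Yes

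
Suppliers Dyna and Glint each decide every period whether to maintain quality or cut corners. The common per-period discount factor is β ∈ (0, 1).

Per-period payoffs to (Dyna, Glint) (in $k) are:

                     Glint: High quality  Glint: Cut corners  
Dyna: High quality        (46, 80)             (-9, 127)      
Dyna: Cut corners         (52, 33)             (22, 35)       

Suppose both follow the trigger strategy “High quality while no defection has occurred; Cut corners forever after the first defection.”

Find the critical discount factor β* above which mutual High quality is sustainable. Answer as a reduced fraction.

Dyna: cooperation gives 46 each period; deviation gives 52 once then 22 forever.
  46/(1−β) ≥ 52 + 22β/(1−β) ⇒ β ≥ 6/30 = 1/5.
Glint: cooperation gives 80 each period; deviation gives 127 once then 35 forever.
  β ≥ 47/92.
Both must hold, so the binding constraint is Glint's: β ≥ 47/92.

47/92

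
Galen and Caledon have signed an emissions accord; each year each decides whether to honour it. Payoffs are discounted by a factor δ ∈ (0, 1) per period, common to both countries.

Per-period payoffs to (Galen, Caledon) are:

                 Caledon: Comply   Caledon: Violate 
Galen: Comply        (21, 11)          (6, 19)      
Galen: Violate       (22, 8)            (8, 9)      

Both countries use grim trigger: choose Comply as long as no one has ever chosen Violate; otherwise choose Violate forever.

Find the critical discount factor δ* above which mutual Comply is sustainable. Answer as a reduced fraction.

4/5

Galen's threshold: (22−21)/(22−8) = 1/14.
Caledon's threshold: (19−11)/(19−9) = 4/5.
1/14 < 4/5, so Caledon binds and δ* = 4/5.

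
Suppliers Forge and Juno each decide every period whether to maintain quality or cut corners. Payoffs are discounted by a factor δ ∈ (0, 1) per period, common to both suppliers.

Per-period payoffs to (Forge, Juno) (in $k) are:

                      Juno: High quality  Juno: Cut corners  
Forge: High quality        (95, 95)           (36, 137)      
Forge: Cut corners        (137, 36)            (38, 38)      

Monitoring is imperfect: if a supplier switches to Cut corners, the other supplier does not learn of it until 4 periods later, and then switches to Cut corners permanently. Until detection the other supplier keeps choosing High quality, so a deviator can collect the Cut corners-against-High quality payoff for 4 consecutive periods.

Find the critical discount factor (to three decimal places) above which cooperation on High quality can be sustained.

Deviating for the 4 undetected periods gains 137−95 = 42 per period over cooperation, then loses 95−38 = 57 per period forever once punishment starts.
Gain: 42(1 + δ + … + δ^3); loss: 57·δ^4/(1−δ).
No profitable deviation ⇔ 42(1−δ^4) ≤ 57·δ^4, i.e. δ^4 ≥ 42/(42+57) = 14/33.
Hence δ ≥ (14/33)^(1/4) ≈ 0.807.

0.807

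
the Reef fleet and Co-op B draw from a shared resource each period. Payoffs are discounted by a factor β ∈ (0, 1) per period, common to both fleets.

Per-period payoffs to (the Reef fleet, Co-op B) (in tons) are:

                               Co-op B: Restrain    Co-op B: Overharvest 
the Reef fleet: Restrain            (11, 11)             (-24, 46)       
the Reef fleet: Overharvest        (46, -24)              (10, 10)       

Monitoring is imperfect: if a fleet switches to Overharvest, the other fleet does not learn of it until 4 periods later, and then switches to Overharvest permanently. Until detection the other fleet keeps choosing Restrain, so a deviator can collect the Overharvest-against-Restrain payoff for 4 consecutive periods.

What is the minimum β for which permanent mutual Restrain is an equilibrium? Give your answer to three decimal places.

Deviating for the 4 undetected periods gains 46−11 = 35 per period over cooperation, then loses 11−10 = 1 per period forever once punishment starts.
Gain: 35(1 + β + … + β^3); loss: 1·β^4/(1−β).
No profitable deviation ⇔ 35(1−β^4) ≤ 1·β^4, i.e. β^4 ≥ 35/(35+1) = 35/36.
Hence β ≥ (35/36)^(1/4) ≈ 0.993.

0.993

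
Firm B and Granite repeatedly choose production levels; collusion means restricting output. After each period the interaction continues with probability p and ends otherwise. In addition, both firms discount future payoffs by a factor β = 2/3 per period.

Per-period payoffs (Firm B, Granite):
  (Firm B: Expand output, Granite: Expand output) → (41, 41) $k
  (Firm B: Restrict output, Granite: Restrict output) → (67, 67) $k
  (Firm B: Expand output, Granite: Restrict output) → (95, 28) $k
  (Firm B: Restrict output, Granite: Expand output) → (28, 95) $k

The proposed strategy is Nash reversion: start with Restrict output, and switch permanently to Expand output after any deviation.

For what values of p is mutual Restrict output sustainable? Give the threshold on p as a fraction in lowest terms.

With continuation probability p and discount β, the effective per-period discount factor is βp.
Grim-trigger IC: βp ≥ (95−67)/(95−41) = 14/27.
So p ≥ (14/27)/(2/3) = 7/9.

7/9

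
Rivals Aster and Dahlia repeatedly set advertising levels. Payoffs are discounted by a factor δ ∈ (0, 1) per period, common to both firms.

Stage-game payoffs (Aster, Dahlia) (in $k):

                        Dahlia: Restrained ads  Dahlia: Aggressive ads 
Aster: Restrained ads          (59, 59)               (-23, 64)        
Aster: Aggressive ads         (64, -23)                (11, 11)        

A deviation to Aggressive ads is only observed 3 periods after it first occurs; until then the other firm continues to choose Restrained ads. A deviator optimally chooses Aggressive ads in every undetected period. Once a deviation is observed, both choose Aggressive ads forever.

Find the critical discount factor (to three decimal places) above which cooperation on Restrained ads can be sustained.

0.455

A deviator earns 64 for 3 periods, then 11 forever; cooperating earns 59 forever. Multiplying the IC by (1−δ):
59 ≥ 64(1−δ^3) + 11δ^3, so 53·δ^3 ≥ 5 and δ^3 ≥ 5/53.
δ ≥ (5/53)^(1/3) ≈ 0.455.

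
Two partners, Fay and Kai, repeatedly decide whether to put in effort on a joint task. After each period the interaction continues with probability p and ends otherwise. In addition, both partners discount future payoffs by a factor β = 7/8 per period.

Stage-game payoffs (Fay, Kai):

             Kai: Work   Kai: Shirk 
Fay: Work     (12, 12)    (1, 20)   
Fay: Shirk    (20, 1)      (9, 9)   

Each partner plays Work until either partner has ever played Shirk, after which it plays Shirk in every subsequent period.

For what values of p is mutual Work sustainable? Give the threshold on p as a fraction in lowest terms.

64/77

With continuation probability p and discount β, the effective per-period discount factor is βp.
Grim-trigger IC: βp ≥ (20−12)/(20−9) = 8/11.
So p ≥ (8/11)/(7/8) = 64/77.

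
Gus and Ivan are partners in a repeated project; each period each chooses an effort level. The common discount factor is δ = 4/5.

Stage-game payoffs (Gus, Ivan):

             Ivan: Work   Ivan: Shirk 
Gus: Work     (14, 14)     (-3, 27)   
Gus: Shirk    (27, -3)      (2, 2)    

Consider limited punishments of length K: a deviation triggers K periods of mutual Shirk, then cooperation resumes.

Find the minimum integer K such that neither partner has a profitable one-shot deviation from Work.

2

No profitable deviation requires (14−2)(δ+…+δ^K) ≥ 27−14, i.e. δ+…+δ^K ≥ 13/12 ≈ 1.0833.
With δ = 4/5, the partial sums are K=1: 0.8000, K=2: 1.4400.
K = 2 is the first length at which the sum reaches 1.0833.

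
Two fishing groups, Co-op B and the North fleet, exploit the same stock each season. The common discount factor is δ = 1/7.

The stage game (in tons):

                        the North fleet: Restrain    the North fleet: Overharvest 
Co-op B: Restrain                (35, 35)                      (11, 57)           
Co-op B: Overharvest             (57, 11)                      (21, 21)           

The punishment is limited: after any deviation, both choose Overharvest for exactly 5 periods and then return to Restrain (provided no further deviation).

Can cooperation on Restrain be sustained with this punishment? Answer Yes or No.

No

IC: δ+…+δ^5 ≥ (57−35)/(35−21) = 11/7.
At δ = 1/7: partial sum = 0.1667 < 1.5714. Cooperation not sustainable.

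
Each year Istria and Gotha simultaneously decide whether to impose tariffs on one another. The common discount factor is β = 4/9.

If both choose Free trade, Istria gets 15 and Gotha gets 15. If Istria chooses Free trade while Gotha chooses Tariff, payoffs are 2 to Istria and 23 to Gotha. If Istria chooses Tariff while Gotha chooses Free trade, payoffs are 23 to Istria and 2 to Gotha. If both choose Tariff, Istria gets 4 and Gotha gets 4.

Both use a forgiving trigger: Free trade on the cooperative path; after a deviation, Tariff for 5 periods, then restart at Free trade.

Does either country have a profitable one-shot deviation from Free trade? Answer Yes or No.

A one-shot deviation gives 23 now, then 4 for 5 periods, then back to 15.
Gain from deviating: (23−15) today; loss: (15−4) in each of the next 5 periods.
No-deviation condition: (15−4)(β+…+β^5) ≥ 23−15, i.e. β+…+β^5 ≥ 8/11.
At β = 4/9: β+…+β^5 = 0.7861 ≥ 0.7273.
So cooperation is sustainable.

No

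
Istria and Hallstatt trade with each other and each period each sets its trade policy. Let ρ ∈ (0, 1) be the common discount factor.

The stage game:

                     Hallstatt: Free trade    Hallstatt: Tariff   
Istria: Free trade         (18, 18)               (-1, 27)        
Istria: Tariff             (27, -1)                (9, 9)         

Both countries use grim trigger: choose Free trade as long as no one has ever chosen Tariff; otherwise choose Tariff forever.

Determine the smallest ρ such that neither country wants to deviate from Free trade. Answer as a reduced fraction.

18/(1−ρ) ≥ 27 + 9ρ/(1−ρ)
18 ≥ 27 − 18ρ
ρ ≥ 9/18 = 1/2.

1/2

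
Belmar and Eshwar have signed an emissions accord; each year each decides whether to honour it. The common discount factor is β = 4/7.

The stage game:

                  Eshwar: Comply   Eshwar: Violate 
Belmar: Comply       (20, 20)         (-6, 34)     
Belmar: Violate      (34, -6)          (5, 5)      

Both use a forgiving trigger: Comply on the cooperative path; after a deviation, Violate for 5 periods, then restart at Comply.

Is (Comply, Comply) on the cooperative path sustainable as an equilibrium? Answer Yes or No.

IC: β+…+β^5 ≥ (34−20)/(20−5) = 14/15.
At β = 4/7: partial sum = 1.2521 ≥ 0.9333. Cooperation sustainable.

Yes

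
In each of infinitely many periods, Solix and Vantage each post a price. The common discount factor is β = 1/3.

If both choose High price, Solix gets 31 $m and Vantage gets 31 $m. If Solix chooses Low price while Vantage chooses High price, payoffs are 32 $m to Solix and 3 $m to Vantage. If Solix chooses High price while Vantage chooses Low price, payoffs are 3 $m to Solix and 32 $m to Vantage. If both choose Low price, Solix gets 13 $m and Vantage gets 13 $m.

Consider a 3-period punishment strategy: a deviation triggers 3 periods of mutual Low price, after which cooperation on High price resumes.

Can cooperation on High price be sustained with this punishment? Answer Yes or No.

A one-shot deviation gives 32 now, then 13 for 3 periods, then back to 31.
Gain from deviating: (32−31) today; loss: (31−13) in each of the next 3 periods.
No-deviation condition: (31−13)(β+…+β^3) ≥ 32−31, i.e. β+…+β^3 ≥ 1/18.
At β = 1/3: β+…+β^3 = 0.4815 ≥ 0.0556.
So cooperation is sustainable.

Yes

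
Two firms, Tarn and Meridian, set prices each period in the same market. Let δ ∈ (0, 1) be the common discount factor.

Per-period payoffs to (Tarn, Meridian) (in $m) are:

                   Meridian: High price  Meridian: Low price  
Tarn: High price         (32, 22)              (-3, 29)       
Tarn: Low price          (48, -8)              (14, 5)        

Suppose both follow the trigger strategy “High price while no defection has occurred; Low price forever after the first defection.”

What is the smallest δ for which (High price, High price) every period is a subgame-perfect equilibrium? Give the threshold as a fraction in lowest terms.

8/17

Tarn's threshold: (48−32)/(48−14) = 8/17.
Meridian's threshold: (29−22)/(29−5) = 7/24.
8/17 > 7/24, so Tarn binds and δ* = 8/17.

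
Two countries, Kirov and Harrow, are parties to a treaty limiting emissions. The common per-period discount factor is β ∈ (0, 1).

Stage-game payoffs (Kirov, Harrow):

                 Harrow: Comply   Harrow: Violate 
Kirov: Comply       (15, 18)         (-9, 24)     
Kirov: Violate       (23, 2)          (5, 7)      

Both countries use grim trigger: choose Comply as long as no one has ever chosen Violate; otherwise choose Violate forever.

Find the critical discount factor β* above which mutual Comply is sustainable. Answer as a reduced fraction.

4/9

Kirov's threshold: (23−15)/(23−5) = 4/9.
Harrow's threshold: (24−18)/(24−7) = 6/17.
4/9 > 6/17, so Kirov binds and β* = 4/9.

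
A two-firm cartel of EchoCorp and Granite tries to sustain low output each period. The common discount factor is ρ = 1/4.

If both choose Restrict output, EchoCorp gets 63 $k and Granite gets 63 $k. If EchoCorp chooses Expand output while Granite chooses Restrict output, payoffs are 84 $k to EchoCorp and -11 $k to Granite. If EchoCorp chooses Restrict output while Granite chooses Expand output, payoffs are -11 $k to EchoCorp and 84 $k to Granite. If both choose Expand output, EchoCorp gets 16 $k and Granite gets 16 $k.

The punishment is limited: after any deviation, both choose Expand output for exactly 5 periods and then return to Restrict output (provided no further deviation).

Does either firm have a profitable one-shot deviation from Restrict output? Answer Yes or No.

A one-shot deviation gives 84 now, then 16 for 5 periods, then back to 63.
Gain from deviating: (84−63) today; loss: (63−16) in each of the next 5 periods.
No-deviation condition: (63−16)(ρ+…+ρ^5) ≥ 84−63, i.e. ρ+…+ρ^5 ≥ 21/47.
At ρ = 1/4: ρ+…+ρ^5 = 0.3330 < 0.4468.
So cooperation is not sustainable.

Yes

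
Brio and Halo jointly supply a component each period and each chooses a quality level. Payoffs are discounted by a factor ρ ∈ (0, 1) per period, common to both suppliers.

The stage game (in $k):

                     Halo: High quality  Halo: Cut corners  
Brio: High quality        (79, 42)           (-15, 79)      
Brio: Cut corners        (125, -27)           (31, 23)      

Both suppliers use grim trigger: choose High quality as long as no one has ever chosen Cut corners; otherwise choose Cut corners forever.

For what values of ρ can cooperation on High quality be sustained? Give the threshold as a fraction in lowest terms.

For Brio: deviation gain 125−79 = 46, per-period punishment loss 79−31 = 48. IC gives ρ ≥ 46/94 = 23/47.
For Halo: gain 37, loss 19 per period, so ρ ≥ 37/56.
The tighter constraint is Halo's, so cooperation needs ρ ≥ 37/56.

37/56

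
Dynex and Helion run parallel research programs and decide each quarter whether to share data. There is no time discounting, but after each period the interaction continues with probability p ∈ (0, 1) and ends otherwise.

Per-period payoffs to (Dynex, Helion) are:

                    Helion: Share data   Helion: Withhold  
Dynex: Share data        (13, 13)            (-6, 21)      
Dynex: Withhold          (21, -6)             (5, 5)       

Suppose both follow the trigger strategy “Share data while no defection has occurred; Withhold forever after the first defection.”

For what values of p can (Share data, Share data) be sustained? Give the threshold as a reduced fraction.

Expected cooperation value is 13 + p·13 + p²·13 + … = 13/(1−p); deviation gives 21 + p·5/(1−p).
13 ≥ 21(1−p) + 5p ⇒ 16p ≥ 8 ⇒ p ≥ 8/16 = 1/2.

1/2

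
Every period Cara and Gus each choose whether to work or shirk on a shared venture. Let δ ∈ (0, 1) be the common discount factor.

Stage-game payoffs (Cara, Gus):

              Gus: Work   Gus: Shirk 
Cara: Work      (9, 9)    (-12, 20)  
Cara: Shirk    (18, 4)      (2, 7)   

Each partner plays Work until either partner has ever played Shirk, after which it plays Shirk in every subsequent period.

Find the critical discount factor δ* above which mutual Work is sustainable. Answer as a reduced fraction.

11/13

For Cara: deviation gain 18−9 = 9, per-period punishment loss 9−2 = 7. IC gives δ ≥ 9/16.
For Gus: gain 11, loss 2 per period, so δ ≥ 11/13.
The tighter constraint is Gus's, so cooperation needs δ ≥ 11/13.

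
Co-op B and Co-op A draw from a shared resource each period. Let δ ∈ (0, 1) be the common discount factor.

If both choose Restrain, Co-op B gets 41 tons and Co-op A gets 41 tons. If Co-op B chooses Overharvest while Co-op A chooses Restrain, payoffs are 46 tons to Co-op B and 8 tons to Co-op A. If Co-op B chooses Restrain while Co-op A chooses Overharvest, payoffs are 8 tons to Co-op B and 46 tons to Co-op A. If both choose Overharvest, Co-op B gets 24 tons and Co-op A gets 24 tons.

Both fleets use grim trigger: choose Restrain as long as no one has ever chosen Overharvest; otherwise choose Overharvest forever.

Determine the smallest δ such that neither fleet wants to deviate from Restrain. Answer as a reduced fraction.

Under grim trigger the critical discount factor is (T−C)/(T−P) with T = 46, C = 41, P = 24.
δ* = (46−41)/(46−24) = 5/22.

5/22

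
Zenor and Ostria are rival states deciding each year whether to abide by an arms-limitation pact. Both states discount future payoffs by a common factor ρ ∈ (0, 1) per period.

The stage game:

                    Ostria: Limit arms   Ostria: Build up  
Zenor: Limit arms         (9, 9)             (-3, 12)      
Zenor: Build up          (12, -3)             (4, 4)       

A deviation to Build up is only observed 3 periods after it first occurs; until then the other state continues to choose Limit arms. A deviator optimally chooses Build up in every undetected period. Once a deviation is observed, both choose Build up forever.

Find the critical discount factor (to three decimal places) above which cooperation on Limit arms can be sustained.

0.721

Deviating for the 3 undetected periods gains 12−9 = 3 per period over cooperation, then loses 9−4 = 5 per period forever once punishment starts.
Gain: 3(1 + ρ + … + ρ^2); loss: 5·ρ^3/(1−ρ).
No profitable deviation ⇔ 3(1−ρ^3) ≤ 5·ρ^3, i.e. ρ^3 ≥ 3/(3+5) = 3/8.
Hence ρ ≥ (3/8)^(1/3) ≈ 0.721.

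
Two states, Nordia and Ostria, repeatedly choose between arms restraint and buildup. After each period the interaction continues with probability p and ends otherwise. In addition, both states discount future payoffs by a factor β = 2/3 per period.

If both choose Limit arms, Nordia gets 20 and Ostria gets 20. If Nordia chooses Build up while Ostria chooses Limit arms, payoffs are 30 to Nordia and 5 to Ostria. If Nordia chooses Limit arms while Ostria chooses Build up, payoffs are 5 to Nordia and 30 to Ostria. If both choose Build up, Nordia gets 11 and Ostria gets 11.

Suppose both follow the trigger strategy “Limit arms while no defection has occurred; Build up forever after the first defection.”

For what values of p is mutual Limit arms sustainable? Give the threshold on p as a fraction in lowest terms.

Expected continuation weight on next period's payoff is β·p = 2/3·p, which plays the role of the discount factor.
Cooperation requires 2/3·p ≥ (30−20)/(30−11) = 10/19, hence p ≥ 15/19.

15/19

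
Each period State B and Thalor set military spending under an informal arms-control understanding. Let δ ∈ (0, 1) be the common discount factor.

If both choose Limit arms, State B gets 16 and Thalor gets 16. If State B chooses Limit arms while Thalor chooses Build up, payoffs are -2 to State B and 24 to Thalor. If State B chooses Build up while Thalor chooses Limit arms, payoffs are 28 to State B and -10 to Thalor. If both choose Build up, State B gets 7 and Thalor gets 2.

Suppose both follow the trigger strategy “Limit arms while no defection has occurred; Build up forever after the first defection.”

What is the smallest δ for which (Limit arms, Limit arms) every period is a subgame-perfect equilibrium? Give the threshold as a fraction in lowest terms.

4/7

State B's threshold: (28−16)/(28−7) = 4/7.
Thalor's threshold: (24−16)/(24−2) = 4/11.
4/7 > 4/11, so State B binds and δ* = 4/7.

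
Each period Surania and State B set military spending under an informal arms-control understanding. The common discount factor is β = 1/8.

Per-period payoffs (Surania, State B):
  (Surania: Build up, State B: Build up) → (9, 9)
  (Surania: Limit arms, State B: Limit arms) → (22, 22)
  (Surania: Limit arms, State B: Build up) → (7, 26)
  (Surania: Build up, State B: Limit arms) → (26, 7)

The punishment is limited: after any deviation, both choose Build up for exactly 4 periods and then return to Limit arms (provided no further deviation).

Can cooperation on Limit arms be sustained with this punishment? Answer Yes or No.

No

Comparing payoff streams over the 5 periods until play realigns: cooperate → 22(1+β+…+β^4); deviate → 26 + 9(β+…+β^4).
Cooperation is sustained iff (22−9)(β+…+β^4) ≥ 26−22.
β+…+β^4 = 1/8·(1−(1/8)^4)/(1−1/8) = 0.1428, and (26−22)/(22−9) = 0.3077.
0.1428 < 0.3077, so cooperation is not sustainable.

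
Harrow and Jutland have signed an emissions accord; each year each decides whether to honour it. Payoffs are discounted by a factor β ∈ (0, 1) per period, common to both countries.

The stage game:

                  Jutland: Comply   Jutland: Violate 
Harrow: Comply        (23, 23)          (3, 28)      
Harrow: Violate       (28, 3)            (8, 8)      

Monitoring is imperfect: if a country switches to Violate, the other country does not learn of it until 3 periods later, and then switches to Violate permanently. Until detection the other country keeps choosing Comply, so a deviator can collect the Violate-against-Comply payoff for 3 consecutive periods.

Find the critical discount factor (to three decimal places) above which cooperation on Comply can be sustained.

A deviator earns 28 for 3 periods, then 8 forever; cooperating earns 23 forever. Multiplying the IC by (1−β):
23 ≥ 28(1−β^3) + 8β^3, so 20·β^3 ≥ 5 and β^3 ≥ 1/4.
β ≥ (1/4)^(1/3) ≈ 0.630.

0.630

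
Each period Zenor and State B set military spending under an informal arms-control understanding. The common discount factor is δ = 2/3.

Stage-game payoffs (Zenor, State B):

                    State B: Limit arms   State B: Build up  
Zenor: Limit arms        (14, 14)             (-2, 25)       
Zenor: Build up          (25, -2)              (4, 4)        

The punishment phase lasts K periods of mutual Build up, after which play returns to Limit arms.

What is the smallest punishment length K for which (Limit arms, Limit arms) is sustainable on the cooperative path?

2

Need Σ_{k=1}^{K} δ^k ≥ (25−14)/(14−4) = 1.1000 at δ = 2/3.
At K = 1 the sum is 0.6667 < 1.1000; at K = 2 it is 1.1111 ≥ 1.1000.
So the minimum punishment length is K = 2.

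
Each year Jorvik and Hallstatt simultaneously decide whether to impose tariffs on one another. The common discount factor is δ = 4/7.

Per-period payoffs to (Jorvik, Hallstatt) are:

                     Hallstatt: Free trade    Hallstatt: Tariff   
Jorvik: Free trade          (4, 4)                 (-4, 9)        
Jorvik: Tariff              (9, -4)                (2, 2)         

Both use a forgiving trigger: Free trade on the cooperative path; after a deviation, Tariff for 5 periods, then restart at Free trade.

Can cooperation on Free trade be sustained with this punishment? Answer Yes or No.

No

Comparing payoff streams over the 6 periods until play realigns: cooperate → 4(1+δ+…+δ^5); deviate → 9 + 2(δ+…+δ^5).
Cooperation is sustained iff (4−2)(δ+…+δ^5) ≥ 9−4.
δ+…+δ^5 = 4/7·(1−(4/7)^5)/(1−4/7) = 1.2521, and (9−4)/(4−2) = 2.5000.
1.2521 < 2.5000, so cooperation is not sustainable.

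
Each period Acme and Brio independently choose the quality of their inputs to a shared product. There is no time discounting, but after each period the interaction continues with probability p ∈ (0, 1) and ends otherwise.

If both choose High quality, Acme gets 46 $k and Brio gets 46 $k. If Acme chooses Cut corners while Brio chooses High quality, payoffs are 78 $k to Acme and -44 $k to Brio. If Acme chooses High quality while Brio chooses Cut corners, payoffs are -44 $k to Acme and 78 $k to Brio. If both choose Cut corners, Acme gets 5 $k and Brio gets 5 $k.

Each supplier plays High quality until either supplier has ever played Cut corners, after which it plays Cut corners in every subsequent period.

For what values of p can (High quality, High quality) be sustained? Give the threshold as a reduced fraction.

Expected cooperation value is 46 + p·46 + p²·46 + … = 46/(1−p); deviation gives 78 + p·5/(1−p).
46 ≥ 78(1−p) + 5p ⇒ 73p ≥ 32 ⇒ p ≥ 32/73.

32/73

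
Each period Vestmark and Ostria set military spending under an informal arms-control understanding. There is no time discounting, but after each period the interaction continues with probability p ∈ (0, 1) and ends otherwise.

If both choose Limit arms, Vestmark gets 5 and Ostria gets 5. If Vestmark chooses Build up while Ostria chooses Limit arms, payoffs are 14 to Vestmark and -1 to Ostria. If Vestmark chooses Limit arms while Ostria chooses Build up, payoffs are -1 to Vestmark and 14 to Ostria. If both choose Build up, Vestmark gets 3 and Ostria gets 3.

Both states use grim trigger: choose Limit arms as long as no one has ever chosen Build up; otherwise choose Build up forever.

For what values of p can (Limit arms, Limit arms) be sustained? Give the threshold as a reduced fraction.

9/11

Expected cooperation value is 5 + p·5 + p²·5 + … = 5/(1−p); deviation gives 14 + p·3/(1−p).
5 ≥ 14(1−p) + 3p ⇒ 11p ≥ 9 ⇒ p ≥ 9/11.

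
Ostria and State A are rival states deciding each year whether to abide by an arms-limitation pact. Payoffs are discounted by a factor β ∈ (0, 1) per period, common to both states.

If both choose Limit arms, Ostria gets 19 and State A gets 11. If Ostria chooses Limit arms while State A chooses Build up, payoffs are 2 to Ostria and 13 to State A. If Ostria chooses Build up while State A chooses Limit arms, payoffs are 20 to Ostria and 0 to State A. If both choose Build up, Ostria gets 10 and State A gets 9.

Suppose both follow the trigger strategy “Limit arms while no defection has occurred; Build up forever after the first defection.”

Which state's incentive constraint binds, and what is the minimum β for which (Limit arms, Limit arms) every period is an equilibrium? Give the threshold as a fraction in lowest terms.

State A; β ≥ 1/2

Ostria: cooperation gives 19 each period; deviation gives 20 once then 10 forever.
  19/(1−β) ≥ 20 + 10β/(1−β) ⇒ β ≥ 1/10.
State A: cooperation gives 11 each period; deviation gives 13 once then 9 forever.
  β ≥ 2/4 = 1/2.
Both must hold, so the binding constraint is State A's: β ≥ 1/2.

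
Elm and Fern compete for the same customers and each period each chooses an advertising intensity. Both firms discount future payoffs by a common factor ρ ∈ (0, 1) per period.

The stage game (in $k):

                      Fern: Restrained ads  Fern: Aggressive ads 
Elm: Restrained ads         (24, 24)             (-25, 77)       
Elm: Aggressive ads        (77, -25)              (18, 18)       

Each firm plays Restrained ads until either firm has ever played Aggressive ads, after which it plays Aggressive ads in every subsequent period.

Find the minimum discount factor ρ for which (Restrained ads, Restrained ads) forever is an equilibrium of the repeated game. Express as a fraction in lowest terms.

53/59

Cooperation forever yields 24 each period: 24/(1−ρ).
Deviating yields 77 once, then 18 forever: 77 + 18ρ/(1−ρ).
No profitable deviation requires 24/(1−ρ) ≥ 77 + 18ρ/(1−ρ).
Multiplying by (1−ρ): 24 ≥ 77(1−ρ) + 18ρ = 77 − 59ρ.
So 59ρ ≥ 53, i.e. ρ ≥ 53/59.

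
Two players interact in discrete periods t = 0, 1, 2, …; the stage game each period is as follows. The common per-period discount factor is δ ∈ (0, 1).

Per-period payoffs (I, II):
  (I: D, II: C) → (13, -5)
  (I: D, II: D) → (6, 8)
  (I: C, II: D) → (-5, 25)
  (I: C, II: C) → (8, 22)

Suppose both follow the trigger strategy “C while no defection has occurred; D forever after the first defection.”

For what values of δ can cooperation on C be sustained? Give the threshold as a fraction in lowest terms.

5/7

I's threshold: (13−8)/(13−6) = 5/7.
II's threshold: (25−22)/(25−8) = 3/17.
5/7 > 3/17, so I binds and δ* = 5/7.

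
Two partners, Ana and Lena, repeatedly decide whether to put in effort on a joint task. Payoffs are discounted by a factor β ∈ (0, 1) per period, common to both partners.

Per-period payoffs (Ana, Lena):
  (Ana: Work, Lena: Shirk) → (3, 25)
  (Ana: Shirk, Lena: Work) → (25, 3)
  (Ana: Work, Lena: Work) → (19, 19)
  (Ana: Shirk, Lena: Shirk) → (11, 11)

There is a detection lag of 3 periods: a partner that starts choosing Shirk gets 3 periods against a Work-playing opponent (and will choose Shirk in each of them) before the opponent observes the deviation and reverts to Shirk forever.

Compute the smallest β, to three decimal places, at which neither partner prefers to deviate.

A deviator earns 25 for 3 periods, then 11 forever; cooperating earns 19 forever. Multiplying the IC by (1−β):
19 ≥ 25(1−β^3) + 11β^3, so 14·β^3 ≥ 6 and β^3 ≥ 3/7.
β ≥ (3/7)^(1/3) ≈ 0.754.

0.754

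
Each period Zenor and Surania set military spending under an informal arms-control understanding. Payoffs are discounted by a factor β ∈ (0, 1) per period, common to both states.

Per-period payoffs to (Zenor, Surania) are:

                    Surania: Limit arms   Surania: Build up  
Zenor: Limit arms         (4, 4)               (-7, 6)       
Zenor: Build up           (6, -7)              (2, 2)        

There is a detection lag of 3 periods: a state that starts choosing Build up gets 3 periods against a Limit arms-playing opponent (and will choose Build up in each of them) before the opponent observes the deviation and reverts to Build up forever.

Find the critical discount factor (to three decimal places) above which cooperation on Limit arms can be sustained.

Deviating for the 3 undetected periods gains 6−4 = 2 per period over cooperation, then loses 4−2 = 2 per period forever once punishment starts.
Gain: 2(1 + β + … + β^2); loss: 2·β^3/(1−β).
No profitable deviation ⇔ 2(1−β^3) ≤ 2·β^3, i.e. β^3 ≥ 2/(2+2) = 1/2.
Hence β ≥ (1/2)^(1/3) ≈ 0.794.

0.794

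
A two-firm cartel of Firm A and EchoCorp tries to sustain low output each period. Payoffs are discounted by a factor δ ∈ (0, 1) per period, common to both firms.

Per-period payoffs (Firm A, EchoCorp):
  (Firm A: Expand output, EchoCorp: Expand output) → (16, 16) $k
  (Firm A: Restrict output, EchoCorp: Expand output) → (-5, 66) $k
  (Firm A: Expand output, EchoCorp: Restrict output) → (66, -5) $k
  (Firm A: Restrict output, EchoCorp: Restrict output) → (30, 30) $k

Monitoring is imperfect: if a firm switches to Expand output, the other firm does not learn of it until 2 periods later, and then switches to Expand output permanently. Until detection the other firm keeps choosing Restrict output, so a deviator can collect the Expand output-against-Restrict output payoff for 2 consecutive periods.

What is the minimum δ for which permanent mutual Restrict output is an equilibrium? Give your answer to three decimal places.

Deviating for the 2 undetected periods gains 66−30 = 36 per period over cooperation, then loses 30−16 = 14 per period forever once punishment starts.
Gain: 36(1 + δ + … + δ^1); loss: 14·δ^2/(1−δ).
No profitable deviation ⇔ 36(1−δ^2) ≤ 14·δ^2, i.e. δ^2 ≥ 36/(36+14) = 18/25.
Hence δ ≥ (18/25)^(1/2) ≈ 0.849.

0.849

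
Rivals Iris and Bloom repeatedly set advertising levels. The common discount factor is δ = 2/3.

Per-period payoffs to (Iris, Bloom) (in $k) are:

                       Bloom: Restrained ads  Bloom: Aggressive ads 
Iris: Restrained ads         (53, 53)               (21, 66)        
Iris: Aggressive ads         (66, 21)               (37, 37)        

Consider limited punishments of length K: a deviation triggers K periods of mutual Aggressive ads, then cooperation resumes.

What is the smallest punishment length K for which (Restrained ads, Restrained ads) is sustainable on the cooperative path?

Need Σ_{k=1}^{K} δ^k ≥ (66−53)/(53−37) = 0.8125 at δ = 2/3.
At K = 1 the sum is 0.6667 < 0.8125; at K = 2 it is 1.1111 ≥ 0.8125.
So the minimum punishment length is K = 2.

2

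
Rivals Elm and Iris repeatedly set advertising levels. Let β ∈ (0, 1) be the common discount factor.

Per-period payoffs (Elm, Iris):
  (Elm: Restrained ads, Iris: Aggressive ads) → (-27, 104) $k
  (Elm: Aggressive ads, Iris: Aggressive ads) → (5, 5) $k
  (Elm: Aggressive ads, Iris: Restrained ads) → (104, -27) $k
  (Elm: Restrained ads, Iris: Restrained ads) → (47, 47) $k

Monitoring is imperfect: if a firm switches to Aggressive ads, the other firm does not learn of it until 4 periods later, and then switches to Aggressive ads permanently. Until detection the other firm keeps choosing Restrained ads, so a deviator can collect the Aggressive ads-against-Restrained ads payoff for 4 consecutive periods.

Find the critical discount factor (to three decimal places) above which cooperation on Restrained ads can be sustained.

0.871

The best deviation is to choose Aggressive ads for all 4 undetected periods, earning 104 each, then 5 forever once detected.
Deviation value: 104(1−β^4)/(1−β) + 5β^4/(1−β); cooperation value: 47/(1−β).
IC: 47 ≥ 104(1−β^4) + 5β^4 = 104 − 99β^4.
So β^4 ≥ 57/99 = 19/33, giving β ≥ (19/33)^(1/4) ≈ 0.871.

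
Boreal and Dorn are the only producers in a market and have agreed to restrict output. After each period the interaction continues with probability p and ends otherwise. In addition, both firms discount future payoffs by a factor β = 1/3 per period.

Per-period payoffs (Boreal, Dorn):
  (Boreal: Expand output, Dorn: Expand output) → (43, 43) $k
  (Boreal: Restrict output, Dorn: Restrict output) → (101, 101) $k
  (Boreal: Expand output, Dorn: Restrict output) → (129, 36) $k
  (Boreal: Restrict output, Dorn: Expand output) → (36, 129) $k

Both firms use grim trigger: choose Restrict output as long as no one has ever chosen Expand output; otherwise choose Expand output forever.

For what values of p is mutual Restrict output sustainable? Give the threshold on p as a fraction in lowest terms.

With continuation probability p and discount β, the effective per-period discount factor is βp.
Grim-trigger IC: βp ≥ (129−101)/(129−43) = 14/43.
So p ≥ (14/43)/(1/3) = 42/43.

42/43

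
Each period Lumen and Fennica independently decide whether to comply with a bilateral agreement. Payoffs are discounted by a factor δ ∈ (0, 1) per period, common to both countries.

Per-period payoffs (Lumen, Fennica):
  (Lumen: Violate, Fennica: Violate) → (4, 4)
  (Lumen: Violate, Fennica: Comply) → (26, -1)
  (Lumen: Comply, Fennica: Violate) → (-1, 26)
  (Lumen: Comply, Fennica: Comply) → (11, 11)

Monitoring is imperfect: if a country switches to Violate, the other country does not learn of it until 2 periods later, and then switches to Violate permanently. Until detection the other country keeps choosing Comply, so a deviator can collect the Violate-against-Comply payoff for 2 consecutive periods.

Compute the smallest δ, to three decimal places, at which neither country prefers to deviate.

0.826

A deviator earns 26 for 2 periods, then 4 forever; cooperating earns 11 forever. Multiplying the IC by (1−δ):
11 ≥ 26(1−δ^2) + 4δ^2, so 22·δ^2 ≥ 15 and δ^2 ≥ 15/22.
δ ≥ (15/22)^(1/2) ≈ 0.826.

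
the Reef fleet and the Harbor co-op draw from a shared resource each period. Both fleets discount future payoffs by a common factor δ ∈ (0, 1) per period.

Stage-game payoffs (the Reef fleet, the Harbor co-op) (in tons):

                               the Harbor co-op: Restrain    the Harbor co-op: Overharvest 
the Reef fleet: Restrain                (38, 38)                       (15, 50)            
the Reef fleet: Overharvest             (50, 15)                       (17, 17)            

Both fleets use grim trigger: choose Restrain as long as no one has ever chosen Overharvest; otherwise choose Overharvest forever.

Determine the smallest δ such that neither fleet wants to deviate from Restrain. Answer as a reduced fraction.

4/11

38/(1−δ) ≥ 50 + 17δ/(1−δ)
38 ≥ 50 − 33δ
δ ≥ 12/33 = 4/11.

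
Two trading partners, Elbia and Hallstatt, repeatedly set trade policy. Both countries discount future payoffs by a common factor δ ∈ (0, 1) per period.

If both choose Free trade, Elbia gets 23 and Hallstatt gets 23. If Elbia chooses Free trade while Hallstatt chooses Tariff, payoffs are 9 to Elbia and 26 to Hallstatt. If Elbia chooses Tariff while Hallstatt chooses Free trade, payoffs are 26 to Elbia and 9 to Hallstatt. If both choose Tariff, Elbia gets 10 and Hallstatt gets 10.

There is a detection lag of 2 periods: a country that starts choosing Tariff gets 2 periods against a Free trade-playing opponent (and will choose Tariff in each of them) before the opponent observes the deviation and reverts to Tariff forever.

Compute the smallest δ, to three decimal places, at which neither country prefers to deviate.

The best deviation is to choose Tariff for all 2 undetected periods, earning 26 each, then 10 forever once detected.
Deviation value: 26(1−δ^2)/(1−δ) + 10δ^2/(1−δ); cooperation value: 23/(1−δ).
IC: 23 ≥ 26(1−δ^2) + 10δ^2 = 26 − 16δ^2.
So δ^2 ≥ 3/16, giving δ ≥ (3/16)^(1/2) ≈ 0.433.

0.433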